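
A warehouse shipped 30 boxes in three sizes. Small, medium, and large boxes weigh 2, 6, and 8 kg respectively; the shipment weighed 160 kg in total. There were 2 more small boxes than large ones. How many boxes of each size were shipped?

small boxes: 8, medium boxes: 16, large boxes: 6

Let s = small boxes, m = medium boxes, l = large boxes.
  s + m + l = 30
  2s + 6m + 8l = 160
  s - l = 2
Row-reduce the augmented matrix:
R2 ← R2 − 2·R1.
R3 ← R3 − 1·R1.
R2 ← R2 / (4).
R1 ← R1 − 1·R2.
R3 ← R3 + 1·R2.
R3 ← R3 / (-1/2).
R1 ← R1 + 1/2·R3.
R2 ← R2 − 3/2·R3.
Reading off the reduced rows gives s = 8, m = 16, l = 6.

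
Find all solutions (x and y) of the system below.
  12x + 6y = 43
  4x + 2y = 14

no solution

Row-reduce:
R1 ← R1 / (12).
R2 ← R2 − 4·R1.
Row 2 reduces to 0 = -1/3, a contradiction. The system is inconsistent.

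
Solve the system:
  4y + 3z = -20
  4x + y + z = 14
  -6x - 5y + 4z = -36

Row-reduce the augmented matrix:
Swap R1 and R2.
R1 ← R1 / (4).
R3 ← R3 + 6·R1.
R2 ← R2 / (4).
R1 ← R1 − 1/4·R2.
R3 ← R3 + 7/2·R2.
R3 ← R3 / (65/8).
R1 ← R1 − 1/16·R3.
R2 ← R2 − 3/4·R3.
Reading off the reduced rows gives x = 5, y = -2, z = -4.

x = 5, y = -2, z = -4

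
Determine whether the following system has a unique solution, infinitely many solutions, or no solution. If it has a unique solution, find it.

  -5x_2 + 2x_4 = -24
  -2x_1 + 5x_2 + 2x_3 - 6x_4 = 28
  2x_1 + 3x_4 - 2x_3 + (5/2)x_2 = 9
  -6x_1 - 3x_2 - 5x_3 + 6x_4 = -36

Row-reduce:
Swap R1 and R2.
R1 ← R1 / (-2).
R3 ← R3 − 2·R1.
R4 ← R4 + 6·R1.
R2 ← R2 / (-5).
R1 ← R1 + 5/2·R2.
R3 ← R3 − 15/2·R2.
R4 ← R4 + 18·R2.
Swap R3 and R4.
R3 ← R3 / (-11).
R1 ← R1 + 1·R3.
Row 4 reduces to 0 = 1, a contradiction. The system is inconsistent.

no solution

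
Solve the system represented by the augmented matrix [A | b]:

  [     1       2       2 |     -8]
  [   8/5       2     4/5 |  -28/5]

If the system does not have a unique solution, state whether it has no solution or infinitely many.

Row-reduce:
R2 ← R2 − 8/5·R1.
R2 ← R2 / (-6/5).
R1 ← R1 − 2·R2.
Rank is 2 with 3 unknowns, leaving x_3 free.

infinitely many solutions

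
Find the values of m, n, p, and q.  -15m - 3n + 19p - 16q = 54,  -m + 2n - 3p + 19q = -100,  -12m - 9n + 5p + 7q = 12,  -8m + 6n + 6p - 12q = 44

m = -4, n = -4, p = -6, q = -6

Row-reduce the augmented matrix:
R1 ← R1 / (-15).
R2 ← R2 + 1·R1.
R3 ← R3 + 12·R1.
R4 ← R4 + 8·R1.
R2 ← R2 / (11/5).
R1 ← R1 − 1/5·R2.
R3 ← R3 + 33/5·R2.
R4 ← R4 − 38/5·R2.
R3 ← R3 / (-23).
R1 ← R1 + 29/33·R3.
R2 ← R2 + 64/33·R3.
R4 ← R4 − 350/33·R3.
R4 ← R4 / (-9082/253).
R1 ← R1 + 965/253·R4.
R2 ← R2 − 601/253·R4.
R3 ← R3 + 80/23·R4.
Reading off the reduced rows gives m = -4, n = -4, p = -6, q = -6.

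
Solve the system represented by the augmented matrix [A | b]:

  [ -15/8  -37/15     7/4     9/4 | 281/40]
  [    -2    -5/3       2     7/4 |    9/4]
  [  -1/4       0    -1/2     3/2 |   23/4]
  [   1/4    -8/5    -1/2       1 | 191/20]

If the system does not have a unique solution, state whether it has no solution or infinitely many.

Row-reduce:
R1 ← R1 / (-15/8).
R2 ← R2 + 2·R1.
R3 ← R3 + 1/4·R1.
R4 ← R4 − 1/4·R1.
R2 ← R2 / (217/225).
R1 ← R1 − 296/225·R2.
R3 ← R3 − 74/225·R2.
R4 ← R4 + 434/225·R2.
R3 ← R3 / (-169/217).
R1 ← R1 + 242/217·R3.
R2 ← R2 − 30/217·R3.
Rank is 3 with 4 unknowns, leaving x_4 free.

infinitely many solutions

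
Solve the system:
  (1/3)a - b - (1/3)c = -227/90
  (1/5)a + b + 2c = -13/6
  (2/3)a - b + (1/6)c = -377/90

Row-reduce the augmented matrix:
R1 ← R1 / (1/3).
R2 ← R2 − 1/5·R1.
R3 ← R3 − 2/3·R1.
R2 ← R2 / (8/5).
R1 ← R1 + 3·R2.
R3 ← R3 − 1·R2.
R3 ← R3 / (-13/24).
R1 ← R1 − 25/8·R3.
R2 ← R2 − 11/8·R3.
Reading off the reduced rows gives a = -3/2, b = 14/5, c = -7/3.

a = -3/2, b = 14/5, c = -7/3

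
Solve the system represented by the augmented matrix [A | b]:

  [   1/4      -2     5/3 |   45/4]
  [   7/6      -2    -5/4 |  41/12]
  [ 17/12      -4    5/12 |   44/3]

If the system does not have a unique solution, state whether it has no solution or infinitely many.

infinitely many solutions

Row-reduce:
R1 ← R1 / (1/4).
R2 ← R2 − 7/6·R1.
R3 ← R3 − 17/12·R1.
R2 ← R2 / (22/3).
R1 ← R1 + 8·R2.
R3 ← R3 − 22/3·R2.
Rank is 2 with 3 unknowns, leaving x_3 free.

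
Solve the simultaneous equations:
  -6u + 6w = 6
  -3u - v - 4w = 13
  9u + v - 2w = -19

Row-reduce:
R1 ← R1 / (-6).
R2 ← R2 + 3·R1.
R3 ← R3 − 9·R1.
R2 ← R2 / (-1).
R3 ← R3 − 1·R2.
Rank is 2 with 3 unknowns, leaving w free.

infinitely many solutions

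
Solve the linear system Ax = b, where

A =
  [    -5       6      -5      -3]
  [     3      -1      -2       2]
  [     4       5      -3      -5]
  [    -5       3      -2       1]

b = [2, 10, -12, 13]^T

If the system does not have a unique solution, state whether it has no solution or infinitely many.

Row-reduce the augmented matrix:
R1 ← R1 / (-5).
R2 ← R2 − 3·R1.
R3 ← R3 − 4·R1.
R4 ← R4 + 5·R1.
R2 ← R2 / (13/5).
R1 ← R1 + 6/5·R2.
R3 ← R3 − 49/5·R2.
R4 ← R4 + 3·R2.
R3 ← R3 / (154/13).
R1 ← R1 + 17/13·R3.
R2 ← R2 + 25/13·R3.
R4 ← R4 + 36/13·R3.
R4 ← R4 / (179/77).
R1 ← R1 + 16/77·R4.
R2 ← R2 + 96/77·R4.
R3 ← R3 + 53/77·R4.
Reading off the reduced rows gives x_1 = 0, x_2 = 2, x_3 = -1, x_4 = 5.

x_1 = 0, x_2 = 2, x_3 = -1, x_4 = 5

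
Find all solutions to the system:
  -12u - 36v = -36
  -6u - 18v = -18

infinitely many solutions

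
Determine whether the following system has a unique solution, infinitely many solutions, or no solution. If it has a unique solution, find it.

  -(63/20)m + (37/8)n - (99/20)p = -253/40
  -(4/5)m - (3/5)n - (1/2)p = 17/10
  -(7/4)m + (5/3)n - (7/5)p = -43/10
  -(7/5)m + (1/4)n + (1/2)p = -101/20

no solution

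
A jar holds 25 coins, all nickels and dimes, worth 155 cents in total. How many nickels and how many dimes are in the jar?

nickels: 19, dimes: 6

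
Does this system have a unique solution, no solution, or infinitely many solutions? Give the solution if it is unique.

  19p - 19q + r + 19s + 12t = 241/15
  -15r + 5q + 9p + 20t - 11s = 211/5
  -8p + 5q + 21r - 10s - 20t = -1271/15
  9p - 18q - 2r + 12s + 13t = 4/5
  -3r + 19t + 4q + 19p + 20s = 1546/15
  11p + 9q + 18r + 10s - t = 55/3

p = 2/3, q = 3, r = -12/5, s = 14/5, t = 4/5

Row-reduce the augmented matrix:
R1 ← R1 / (19).
R2 ← R2 − 9·R1.
R3 ← R3 + 8·R1.
R4 ← R4 − 9·R1.
R5 ← R5 − 19·R1.
R6 ← R6 − 11·R1.
R2 ← R2 / (14).
R1 ← R1 + 1·R2.
R3 ← R3 + 3·R2.
R4 ← R4 + 9·R2.
R5 ← R5 − 23·R2.
R6 ← R6 − 20·R2.
R3 ← R3 / (344/19).
R1 ← R1 + 20/19·R3.
R2 ← R2 + 21/19·R3.
R4 ← R4 + 236/19·R3.
R5 ← R5 − 407/19·R3.
R6 ← R6 − 751/19·R3.
R4 ← R4 / (-4265/301).
R1 ← R1 + 239/301·R4.
R2 ← R2 + 1091/602·R4.
R3 ← R3 + 209/602·R4.
R5 ← R5 − 24859/602·R4.
R6 ← R6 − 24859/602·R4.
R5 ← R5 / (93513/4265).
R1 ← R1 − 2109/4265·R5.
R2 ← R2 + 3297/4265·R5.
R3 ← R3 + 3673/4265·R5.
R4 ← R4 + 2519/4265·R5.
R6 ← R6 − 93513/4265·R5.
R6 reduces to 0 = 0, so the extra equation is consistent.
Reading off the reduced rows gives p = 2/3, q = 3, r = -12/5, s = 14/5, t = 4/5.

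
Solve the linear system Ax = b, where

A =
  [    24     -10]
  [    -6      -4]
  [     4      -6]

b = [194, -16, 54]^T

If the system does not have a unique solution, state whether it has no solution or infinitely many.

x_1 = 6, x_2 = -5

Row-reduce the augmented matrix:
R1 ← R1 / (24).
R2 ← R2 + 6·R1.
R3 ← R3 − 4·R1.
R2 ← R2 / (-13/2).
R1 ← R1 + 5/12·R2.
R3 ← R3 + 13/3·R2.
R3 reduces to 0 = 0, so the extra equation is consistent.
Reading off the reduced rows gives x_1 = 6, x_2 = -5.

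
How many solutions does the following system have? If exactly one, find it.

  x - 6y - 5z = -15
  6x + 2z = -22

Row-reduce:
R2 ← R2 − 6·R1.
R2 ← R2 / (36).
R1 ← R1 + 6·R2.
Rank is 2 with 3 unknowns, leaving z free.

infinitely many solutions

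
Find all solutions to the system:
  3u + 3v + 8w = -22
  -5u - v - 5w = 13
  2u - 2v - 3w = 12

no solution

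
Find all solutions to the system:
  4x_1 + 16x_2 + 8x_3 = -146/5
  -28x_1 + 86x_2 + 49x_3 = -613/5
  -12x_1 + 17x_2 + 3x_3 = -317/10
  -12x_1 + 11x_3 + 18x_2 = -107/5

Row-reduce the augmented matrix:
R1 ← R1 / (4).
R2 ← R2 + 28·R1.
R3 ← R3 + 12·R1.
R4 ← R4 + 12·R1.
R2 ← R2 / (198).
R1 ← R1 − 4·R2.
R3 ← R3 − 65·R2.
R4 ← R4 − 66·R2.
R3 ← R3 / (-493/66).
R1 ← R1 + 4/33·R3.
R2 ← R2 − 35/66·R3.
R4 reduces to 0 = 0, so the extra equation is consistent.
Reading off the reduced rows gives x_1 = -1/2, x_2 = -5/2, x_3 = 8/5.

x_1 = -1/2, x_2 = -5/2, x_3 = 8/5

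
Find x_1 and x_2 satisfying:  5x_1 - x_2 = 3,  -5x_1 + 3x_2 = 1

Row-reduce the augmented matrix:
R1 ← R1 / (5).
R2 ← R2 + 5·R1.
R2 ← R2 / (2).
R1 ← R1 + 1/5·R2.
Reading off the reduced rows gives x_1 = 1, x_2 = 2.

x_1 = 1, x_2 = 2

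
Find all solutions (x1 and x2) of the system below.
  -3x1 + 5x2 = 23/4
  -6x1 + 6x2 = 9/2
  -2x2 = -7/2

Row-reduce the augmented matrix:
R1 ← R1 / (-3).
R2 ← R2 + 6·R1.
R2 ← R2 / (-4).
R1 ← R1 + 5/3·R2.
R3 ← R3 + 2·R2.
R3 reduces to 0 = 0, so the extra equation is consistent.
Reading off the reduced rows gives x1 = 1, x2 = 7/4.

x1 = 1, x2 = 7/4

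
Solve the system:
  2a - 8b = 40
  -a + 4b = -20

infinitely many solutions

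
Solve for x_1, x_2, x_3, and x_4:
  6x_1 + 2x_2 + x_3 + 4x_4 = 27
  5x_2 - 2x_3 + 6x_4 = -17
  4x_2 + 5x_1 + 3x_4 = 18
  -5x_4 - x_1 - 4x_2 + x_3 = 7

x_1 = 5, x_2 = -1, x_3 = 3, x_4 = -1

Row-reduce the augmented matrix:
R1 ← R1 / (6).
R3 ← R3 − 5·R1.
R4 ← R4 + 1·R1.
R2 ← R2 / (5).
R1 ← R1 − 1/3·R2.
R3 ← R3 − 7/3·R2.
R4 ← R4 + 11/3·R2.
R3 ← R3 / (1/10).
R1 ← R1 − 3/10·R3.
R2 ← R2 + 2/5·R3.
R4 ← R4 + 3/10·R3.
R4 ← R4 / (-28/3).
R1 ← R1 − 29/3·R4.
R2 ← R2 + 34/3·R4.
R3 ← R3 + 94/3·R4.
Reading off the reduced rows gives x_1 = 5, x_2 = -1, x_3 = 3, x_4 = -1.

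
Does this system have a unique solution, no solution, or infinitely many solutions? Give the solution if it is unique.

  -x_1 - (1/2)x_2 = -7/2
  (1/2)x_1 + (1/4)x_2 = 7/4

infinitely many solutions

Row-reduce:
R1 ← R1 / (-1).
R2 ← R2 − 1/2·R1.
Rank is 1 with 2 unknowns, leaving x_2 free.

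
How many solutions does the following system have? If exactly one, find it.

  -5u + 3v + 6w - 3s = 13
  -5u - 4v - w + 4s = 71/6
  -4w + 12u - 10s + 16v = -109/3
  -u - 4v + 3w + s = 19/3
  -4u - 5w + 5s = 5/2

u = -5/2, v = -4/3, w = 0, s = -3/2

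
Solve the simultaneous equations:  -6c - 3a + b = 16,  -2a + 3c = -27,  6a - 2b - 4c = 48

Row-reduce the augmented matrix:
R1 ← R1 / (-3).
R2 ← R2 + 2·R1.
R3 ← R3 − 6·R1.
R2 ← R2 / (-2/3).
R1 ← R1 + 1/3·R2.
R3 ← R3 / (-16).
R1 ← R1 + 3/2·R3.
R2 ← R2 + 21/2·R3.
Reading off the reduced rows gives a = 6, b = 4, c = -5.

a = 6, b = 4, c = -5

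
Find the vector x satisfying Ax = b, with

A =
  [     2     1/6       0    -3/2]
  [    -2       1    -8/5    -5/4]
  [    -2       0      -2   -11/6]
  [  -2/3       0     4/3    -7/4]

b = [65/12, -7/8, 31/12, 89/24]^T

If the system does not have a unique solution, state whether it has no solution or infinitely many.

Row-reduce the augmented matrix:
R1 ← R1 / (2).
R2 ← R2 + 2·R1.
R3 ← R3 + 2·R1.
R4 ← R4 + 2/3·R1.
R2 ← R2 / (7/6).
R1 ← R1 − 1/12·R2.
R3 ← R3 − 1/6·R2.
R4 ← R4 − 1/18·R2.
R3 ← R3 / (-62/35).
R1 ← R1 − 4/35·R3.
R2 ← R2 + 48/35·R3.
R4 ← R4 − 148/105·R3.
R4 ← R4 / (-1244/279).
R1 ← R1 + 553/744·R4.
R2 ← R2 + 5/62·R4.
R3 ← R3 − 1235/744·R4.
Reading off the reduced rows gives x_1 = 1, x_2 = -2, x_3 = 0, x_4 = -5/2.

x_1 = 1, x_2 = -2, x_3 = 0, x_4 = -5/2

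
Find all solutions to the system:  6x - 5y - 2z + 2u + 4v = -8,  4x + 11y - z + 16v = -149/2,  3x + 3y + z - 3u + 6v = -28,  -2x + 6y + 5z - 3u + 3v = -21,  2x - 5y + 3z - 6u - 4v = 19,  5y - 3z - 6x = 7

no solution

Row-reduce:
R1 ← R1 / (6).
R2 ← R2 − 4·R1.
R3 ← R3 − 3·R1.
R4 ← R4 + 2·R1.
R5 ← R5 − 2·R1.
R6 ← R6 + 6·R1.
R2 ← R2 / (43/3).
R1 ← R1 + 5/6·R2.
R3 ← R3 − 11/2·R2.
R4 ← R4 − 13/3·R2.
R5 ← R5 + 10/3·R2.
R3 ← R3 / (161/86).
R1 ← R1 + 27/86·R3.
R2 ← R2 − 1/43·R3.
R4 ← R4 − 182/43·R3.
R5 ← R5 − 161/43·R3.
R6 ← R6 + 5·R3.
R4 ← R4 / (137/23).
R1 ← R1 + 53/161·R4.
R2 ← R2 + 8/161·R4.
R3 ← R3 + 300/161·R4.
R6 ← R6 + 1178/161·R4.
Swap R5 and R6.
R5 ← R5 / (4306/959).
R1 ← R1 − 1353/959·R5.
R2 ← R2 − 928/959·R5.
R3 ← R3 − 276/959·R5.
R4 ← R4 − 65/137·R5.
Row 6 reduces to 0 = 1/2, a contradiction. The system is inconsistent.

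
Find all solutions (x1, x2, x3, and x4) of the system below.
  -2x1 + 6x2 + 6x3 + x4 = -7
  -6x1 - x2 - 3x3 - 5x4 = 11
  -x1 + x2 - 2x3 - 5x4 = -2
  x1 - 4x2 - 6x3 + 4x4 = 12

Row-reduce the augmented matrix:
R1 ← R1 / (-2).
R2 ← R2 + 6·R1.
R3 ← R3 + 1·R1.
R4 ← R4 − 1·R1.
R2 ← R2 / (-19).
R1 ← R1 + 3·R2.
R3 ← R3 + 2·R2.
R4 ← R4 + 1·R2.
R3 ← R3 / (-53/19).
R1 ← R1 − 6/19·R3.
R2 ← R2 − 21/19·R3.
R4 ← R4 + 36/19·R3.
R4 ← R4 / (857/106).
R1 ← R1 − 25/106·R4.
R2 ← R2 + 151/106·R4.
R3 ← R3 − 177/106·R4.
Reading off the reduced rows gives x1 = -2, x2 = -1, x3 = -1, x4 = 1.

x1 = -2, x2 = -1, x3 = -1, x4 = 1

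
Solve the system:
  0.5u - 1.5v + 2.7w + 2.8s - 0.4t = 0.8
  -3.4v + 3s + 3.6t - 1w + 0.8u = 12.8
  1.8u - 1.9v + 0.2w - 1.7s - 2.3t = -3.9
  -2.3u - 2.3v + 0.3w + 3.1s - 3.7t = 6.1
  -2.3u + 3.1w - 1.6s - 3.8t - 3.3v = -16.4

u = 1, v = 0, w = -3, s = 3, t = 0

Row-reduce the augmented matrix:
R1 ← R1 / (1/2).
R2 ← R2 − 4/5·R1.
R3 ← R3 − 9/5·R1.
R4 ← R4 + 23/10·R1.
R5 ← R5 + 23/10·R1.
R2 ← R2 / (-1).
R1 ← R1 + 3·R2.
R3 ← R3 − 7/2·R2.
R4 ← R4 + 46/5·R2.
R5 ← R5 + 51/5·R2.
R3 ← R3 / (-1407/50).
R1 ← R1 − 534/25·R3.
R2 ← R2 − 133/25·R3.
R4 ← R4 − 7708/125·R3.
R5 ← R5 − 8723/125·R3.
R4 ← R4 / (-21299/2814).
R1 ← R1 + 1329/469·R4.
R2 ← R2 + 347/201·R4.
R3 ← R3 − 848/1407·R4.
R5 ← R5 + 110329/7035·R4.
R5 ← R5 / (7778953/532475).
R1 ← R1 − 244999/106495·R5.
R2 ← R2 − 167878/106495·R5.
R3 ← R3 + 170891/106495·R5.
R4 ← R4 − 195759/106495·R5.
Reading off the reduced rows gives u = 1, v = 0, w = -3, s = 3, t = 0.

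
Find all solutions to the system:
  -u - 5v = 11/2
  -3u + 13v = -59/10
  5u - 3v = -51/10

Row-reduce the augmented matrix:
R1 ← R1 / (-1).
R2 ← R2 + 3·R1.
R3 ← R3 − 5·R1.
R2 ← R2 / (28).
R1 ← R1 − 5·R2.
R3 ← R3 + 28·R2.
R3 reduces to 0 = 0, so the extra equation is consistent.
Reading off the reduced rows gives u = -3/2, v = -4/5.

u = -3/2, v = -4/5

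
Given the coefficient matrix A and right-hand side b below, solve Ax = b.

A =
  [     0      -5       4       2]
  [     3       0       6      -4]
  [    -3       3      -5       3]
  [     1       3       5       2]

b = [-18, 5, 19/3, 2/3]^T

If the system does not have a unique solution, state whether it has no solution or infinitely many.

x_1 = -3, x_2 = 8/3, x_3 = 1/3, x_4 = -3

Row-reduce the augmented matrix:
Swap R1 and R2.
R1 ← R1 / (3).
R3 ← R3 + 3·R1.
R4 ← R4 − 1·R1.
R2 ← R2 / (-5).
R3 ← R3 − 3·R2.
R4 ← R4 − 3·R2.
R3 ← R3 / (17/5).
R1 ← R1 − 2·R3.
R2 ← R2 + 4/5·R3.
R4 ← R4 − 27/5·R3.
R4 ← R4 / (215/51).
R1 ← R1 + 74/51·R4.
R2 ← R2 + 6/17·R4.
R3 ← R3 − 1/17·R4.
Reading off the reduced rows gives x_1 = -3, x_2 = 8/3, x_3 = 1/3, x_4 = -3.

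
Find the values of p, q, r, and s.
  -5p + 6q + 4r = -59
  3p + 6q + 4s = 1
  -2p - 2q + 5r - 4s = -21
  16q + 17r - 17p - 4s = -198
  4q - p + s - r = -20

Row-reduce the augmented matrix:
R1 ← R1 / (-5).
R2 ← R2 − 3·R1.
R3 ← R3 + 2·R1.
R4 ← R4 + 17·R1.
R5 ← R5 + 1·R1.
R2 ← R2 / (48/5).
R1 ← R1 + 6/5·R2.
R3 ← R3 + 22/5·R2.
R4 ← R4 + 22/5·R2.
R5 ← R5 − 14/5·R2.
R3 ← R3 / (9/2).
R1 ← R1 + 1/2·R3.
R2 ← R2 − 1/4·R3.
R4 ← R4 − 9/2·R3.
R5 ← R5 + 5/2·R3.
Swap R4 and R5.
R4 ← R4 / (-37/27).
R1 ← R1 − 7/27·R4.
R2 ← R2 − 29/54·R4.
R3 ← R3 + 13/27·R4.
R5 reduces to 0 = 0, so the extra equation is consistent.
Reading off the reduced rows gives p = 5, q = -5, r = -1, s = 4.

p = 5, q = -5, r = -1, s = 4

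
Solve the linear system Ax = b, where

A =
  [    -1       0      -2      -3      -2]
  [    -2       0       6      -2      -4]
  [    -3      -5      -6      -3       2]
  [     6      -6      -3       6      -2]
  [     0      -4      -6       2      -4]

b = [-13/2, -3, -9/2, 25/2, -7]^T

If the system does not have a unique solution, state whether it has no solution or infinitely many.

x_1 = 2, x_2 = -1, x_3 = 1, x_4 = 0, x_5 = 5/4

Row-reduce the augmented matrix:
R1 ← R1 / (-1).
R2 ← R2 + 2·R1.
R3 ← R3 + 3·R1.
R4 ← R4 − 6·R1.
Swap R2 and R3.
R2 ← R2 / (-5).
R4 ← R4 + 6·R2.
R5 ← R5 + 4·R2.
R3 ← R3 / (10).
R1 ← R1 − 2·R3.
R4 ← R4 + 15·R3.
R5 ← R5 + 6·R3.
R4 ← R4 / (-66/5).
R1 ← R1 − 11/5·R4.
R2 ← R2 + 6/5·R4.
R3 ← R3 − 2/5·R4.
R5 ← R5 + 2/5·R4.
R5 ← R5 / (-1598/165).
R1 ← R1 + 29/15·R5.
R2 ← R2 − 6/11·R5.
R3 ← R3 + 118/165·R5.
R4 ← R4 − 59/33·R5.
Reading off the reduced rows gives x_1 = 2, x_2 = -1, x_3 = 1, x_4 = 0, x_5 = 5/4.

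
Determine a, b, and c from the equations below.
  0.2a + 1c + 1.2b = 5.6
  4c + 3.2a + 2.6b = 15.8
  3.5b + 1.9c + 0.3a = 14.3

a = 0, b = 3, c = 2

Row-reduce the augmented matrix:
R1 ← R1 / (1/5).
R2 ← R2 − 16/5·R1.
R3 ← R3 − 3/10·R1.
R2 ← R2 / (-83/5).
R1 ← R1 − 6·R2.
R3 ← R3 − 17/10·R2.
R3 ← R3 / (-344/415).
R1 ← R1 − 55/83·R3.
R2 ← R2 − 60/83·R3.
Reading off the reduced rows gives a = 0, b = 3, c = 2.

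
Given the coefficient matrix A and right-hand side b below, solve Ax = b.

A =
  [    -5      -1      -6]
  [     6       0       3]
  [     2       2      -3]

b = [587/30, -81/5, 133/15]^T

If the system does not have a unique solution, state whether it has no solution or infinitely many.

x_1 = -3/2, x_2 = 7/3, x_3 = -12/5

Row-reduce the augmented matrix:
R1 ← R1 / (-5).
R2 ← R2 − 6·R1.
R3 ← R3 − 2·R1.
R2 ← R2 / (-6/5).
R1 ← R1 − 1/5·R2.
R3 ← R3 − 8/5·R2.
R3 ← R3 / (-11).
R1 ← R1 − 1/2·R3.
R2 ← R2 − 7/2·R3.
Reading off the reduced rows gives x_1 = -3/2, x_2 = 7/3, x_3 = -12/5.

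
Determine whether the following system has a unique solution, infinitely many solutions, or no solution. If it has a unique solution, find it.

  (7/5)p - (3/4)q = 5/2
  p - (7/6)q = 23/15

p = 2, q = 2/5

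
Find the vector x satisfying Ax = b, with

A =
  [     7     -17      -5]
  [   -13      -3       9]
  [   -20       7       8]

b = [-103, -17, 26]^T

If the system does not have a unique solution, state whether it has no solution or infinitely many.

Row-reduce the augmented matrix:
R1 ← R1 / (7).
R2 ← R2 + 13·R1.
R3 ← R3 + 20·R1.
R2 ← R2 / (-242/7).
R1 ← R1 + 17/7·R2.
R3 ← R3 + 291/7·R2.
R3 ← R3 / (-719/121).
R1 ← R1 + 84/121·R3.
R2 ← R2 − 1/121·R3.
Reading off the reduced rows gives x_1 = 2, x_2 = 6, x_3 = 3.

x_1 = 2, x_2 = 6, x_3 = 3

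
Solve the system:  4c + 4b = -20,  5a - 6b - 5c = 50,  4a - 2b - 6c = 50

a = 5, b = 0, c = -5

Row-reduce the augmented matrix:
Swap R1 and R2.
R1 ← R1 / (5).
R3 ← R3 − 4·R1.
R2 ← R2 / (4).
R1 ← R1 + 6/5·R2.
R3 ← R3 − 14/5·R2.
R3 ← R3 / (-24/5).
R1 ← R1 − 1/5·R3.
R2 ← R2 − 1·R3.
Reading off the reduced rows gives a = 5, b = 0, c = -5.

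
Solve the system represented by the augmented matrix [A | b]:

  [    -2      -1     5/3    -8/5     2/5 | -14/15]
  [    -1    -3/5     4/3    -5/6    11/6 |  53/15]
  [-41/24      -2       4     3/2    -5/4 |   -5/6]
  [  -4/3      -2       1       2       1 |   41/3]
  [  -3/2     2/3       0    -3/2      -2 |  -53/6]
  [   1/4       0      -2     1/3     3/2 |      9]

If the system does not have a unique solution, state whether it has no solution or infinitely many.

no solution

Row-reduce:
R1 ← R1 / (-2).
R2 ← R2 + 1·R1.
R3 ← R3 + 41/24·R1.
R4 ← R4 + 4/3·R1.
R5 ← R5 + 3/2·R1.
R6 ← R6 − 1/4·R1.
R2 ← R2 / (-1/10).
R1 ← R1 − 1/2·R2.
R3 ← R3 + 55/48·R2.
R4 ← R4 + 4/3·R2.
R5 ← R5 − 17/12·R2.
R6 ← R6 + 1/8·R2.
R3 ← R3 / (-227/72).
R1 ← R1 − 5/3·R3.
R2 ← R2 + 5·R3.
R4 ← R4 + 61/9·R3.
R5 ← R5 − 35/6·R3.
R6 ← R6 + 29/12·R3.
R4 ← R4 / (-7883/2270).
R1 ← R1 − 2668/1135·R4.
R2 ← R2 + 6563/1362·R4.
R3 ← R3 + 2339/2270·R4.
R5 ← R5 − 107021/20430·R4.
R6 ← R6 + 7883/3405·R4.
R5 ← R5 / (2465333/141894).
R1 ← R1 − 98830/7883·R5.
R2 ← R2 + 366635/23649·R5.
R3 ← R3 + 2113/7883·R5.
R4 ← R4 + 51327/7883·R5.
Row 6 reduces to 0 = -2/3, a contradiction. The system is inconsistent.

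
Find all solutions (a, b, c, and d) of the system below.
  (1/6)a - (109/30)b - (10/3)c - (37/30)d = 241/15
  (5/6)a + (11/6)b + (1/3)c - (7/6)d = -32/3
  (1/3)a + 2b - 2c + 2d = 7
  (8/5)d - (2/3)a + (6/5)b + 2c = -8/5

Row-reduce:
R1 ← R1 / (1/6).
R2 ← R2 − 5/6·R1.
R3 ← R3 − 1/3·R1.
R4 ← R4 + 2/3·R1.
R2 ← R2 / (20).
R1 ← R1 + 109/5·R2.
R3 ← R3 − 139/15·R2.
R4 ← R4 + 40/3·R2.
R3 ← R3 / (-321/100).
R1 ← R1 + 147/100·R3.
R2 ← R2 − 17/20·R3.
Row 4 reduces to 0 = 2, a contradiction. The system is inconsistent.

no solution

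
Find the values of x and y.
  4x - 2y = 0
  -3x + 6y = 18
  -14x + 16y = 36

x = 2, y = 4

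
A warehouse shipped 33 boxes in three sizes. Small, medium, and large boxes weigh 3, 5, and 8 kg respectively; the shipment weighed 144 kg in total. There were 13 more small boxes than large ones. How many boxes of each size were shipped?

small boxes: 18, medium boxes: 10, large boxes: 5

Let s = small boxes, m = medium boxes, l = large boxes.
  s + m + l = 33
  3s + 5m + 8l = 144
  -l + s = 13
Row-reduce the augmented matrix:
R2 ← R2 − 3·R1.
R3 ← R3 − 1·R1.
R2 ← R2 / (2).
R1 ← R1 − 1·R2.
R3 ← R3 + 1·R2.
R3 ← R3 / (1/2).
R1 ← R1 + 3/2·R3.
R2 ← R2 − 5/2·R3.
Reading off the reduced rows gives s = 18, m = 10, l = 5.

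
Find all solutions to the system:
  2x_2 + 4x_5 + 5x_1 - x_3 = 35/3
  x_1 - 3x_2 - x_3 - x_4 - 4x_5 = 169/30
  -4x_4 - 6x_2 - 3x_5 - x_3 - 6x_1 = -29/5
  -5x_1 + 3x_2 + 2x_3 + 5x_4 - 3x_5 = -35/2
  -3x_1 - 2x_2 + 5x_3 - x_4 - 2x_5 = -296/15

x_1 = 9/5, x_2 = 1/2, x_3 = -3, x_4 = -1, x_5 = -1/3

Row-reduce the augmented matrix:
R1 ← R1 / (5).
R2 ← R2 − 1·R1.
R3 ← R3 + 6·R1.
R4 ← R4 + 5·R1.
R5 ← R5 + 3·R1.
R2 ← R2 / (-17/5).
R1 ← R1 − 2/5·R2.
R3 ← R3 + 18/5·R2.
R4 ← R4 − 5·R2.
R5 ← R5 + 4/5·R2.
R3 ← R3 / (-23/17).
R1 ← R1 + 5/17·R3.
R2 ← R2 − 4/17·R3.
R4 ← R4 + 3/17·R3.
R5 ← R5 − 78/17·R3.
R4 ← R4 / (90/23).
R1 ← R1 − 12/23·R4.
R2 ← R2 + 5/23·R4.
R3 ← R3 − 50/23·R4.
R5 ← R5 + 247/23·R4.
R5 ← R5 / (52/9).
R1 ← R1 + 1/3·R5.
R2 ← R2 − 20/9·R5.
R3 ← R3 + 11/9·R5.
R4 ← R4 + 16/9·R5.
Reading off the reduced rows gives x_1 = 9/5, x_2 = 1/2, x_3 = -3, x_4 = -1, x_5 = -1/3.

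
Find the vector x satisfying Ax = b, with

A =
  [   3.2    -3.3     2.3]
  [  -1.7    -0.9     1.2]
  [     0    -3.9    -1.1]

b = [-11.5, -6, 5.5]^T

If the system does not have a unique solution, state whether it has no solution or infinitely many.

Row-reduce the augmented matrix:
R1 ← R1 / (16/5).
R2 ← R2 + 17/10·R1.
R2 ← R2 / (-849/320).
R1 ← R1 + 33/32·R2.
R3 ← R3 + 39/10·R2.
R3 ← R3 / (-6594/1415).
R1 ← R1 + 63/283·R3.
R2 ← R2 + 775/849·R3.
Reading off the reduced rows gives x_1 = 0, x_2 = 0, x_3 = -5.

x_1 = 0, x_2 = 0, x_3 = -5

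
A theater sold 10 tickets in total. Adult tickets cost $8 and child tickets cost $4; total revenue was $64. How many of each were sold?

Let a = adult tickets, c = child tickets.
  a + c = 10
  8a + 4c = 64
Row-reduce the augmented matrix:
R2 ← R2 − 8·R1.
R2 ← R2 / (-4).
R1 ← R1 − 1·R2.
Reading off the reduced rows gives a = 6, c = 4.

adult tickets: 6, child tickets: 4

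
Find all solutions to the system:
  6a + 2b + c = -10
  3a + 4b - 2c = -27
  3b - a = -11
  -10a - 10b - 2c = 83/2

Row-reduce:
R1 ← R1 / (6).
R2 ← R2 − 3·R1.
R3 ← R3 + 1·R1.
R4 ← R4 + 10·R1.
R2 ← R2 / (3).
R1 ← R1 − 1/3·R2.
R3 ← R3 − 10/3·R2.
R4 ← R4 + 20/3·R2.
R3 ← R3 / (53/18).
R1 ← R1 − 4/9·R3.
R2 ← R2 + 5/6·R3.
R4 ← R4 + 53/9·R3.
Row 4 reduces to 0 = -1/2, a contradiction. The system is inconsistent.

no solution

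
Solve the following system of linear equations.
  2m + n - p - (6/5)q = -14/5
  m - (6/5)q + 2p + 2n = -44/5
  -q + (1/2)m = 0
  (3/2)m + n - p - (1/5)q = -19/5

Row-reduce:
R1 ← R1 / (2).
R2 ← R2 − 1·R1.
R3 ← R3 − 1/2·R1.
R4 ← R4 − 3/2·R1.
R2 ← R2 / (3/2).
R1 ← R1 − 1/2·R2.
R3 ← R3 + 1/4·R2.
R4 ← R4 − 1/4·R2.
R3 ← R3 / (2/3).
R1 ← R1 + 4/3·R3.
R2 ← R2 − 5/3·R3.
R4 ← R4 + 2/3·R3.
Row 4 reduces to 0 = -1, a contradiction. The system is inconsistent.

no solution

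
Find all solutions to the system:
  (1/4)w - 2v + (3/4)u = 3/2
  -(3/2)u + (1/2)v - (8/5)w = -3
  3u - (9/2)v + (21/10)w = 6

infinitely many solutions

Row-reduce:
R1 ← R1 / (3/4).
R2 ← R2 + 3/2·R1.
R3 ← R3 − 3·R1.
R2 ← R2 / (-7/2).
R1 ← R1 + 8/3·R2.
R3 ← R3 − 7/2·R2.
Rank is 2 with 3 unknowns, leaving w free.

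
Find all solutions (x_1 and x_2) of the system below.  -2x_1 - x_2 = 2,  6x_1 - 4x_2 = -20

Row-reduce the augmented matrix:
R1 ← R1 / (-2).
R2 ← R2 − 6·R1.
R2 ← R2 / (-7).
R1 ← R1 − 1/2·R2.
Reading off the reduced rows gives x_1 = -2, x_2 = 2.

x_1 = -2, x_2 = 2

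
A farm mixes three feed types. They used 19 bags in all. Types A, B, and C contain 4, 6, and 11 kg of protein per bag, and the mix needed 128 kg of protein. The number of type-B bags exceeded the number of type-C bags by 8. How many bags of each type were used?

type-A bags: 3, type-B bags: 12, type-C bags: 4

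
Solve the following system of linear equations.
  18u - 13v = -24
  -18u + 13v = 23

no solution

Row-reduce:
R1 ← R1 / (18).
R2 ← R2 + 18·R1.
Row 2 reduces to 0 = -1, a contradiction. The system is inconsistent.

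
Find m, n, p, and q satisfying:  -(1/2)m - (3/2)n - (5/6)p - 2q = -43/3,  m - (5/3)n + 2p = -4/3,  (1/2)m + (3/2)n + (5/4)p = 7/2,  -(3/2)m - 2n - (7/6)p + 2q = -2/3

Row-reduce the augmented matrix:
R1 ← R1 / (-1/2).
R2 ← R2 − 1·R1.
R3 ← R3 − 1/2·R1.
R4 ← R4 + 3/2·R1.
R2 ← R2 / (-14/3).
R1 ← R1 − 3·R2.
R4 ← R4 − 5/2·R2.
R3 ← R3 / (5/12).
R1 ← R1 − 79/42·R3.
R2 ← R2 + 1/14·R3.
R4 ← R4 − 127/84·R3.
R4 ← R4 / (459/35).
R1 ← R1 − 366/35·R4.
R2 ← R2 − 18/35·R4.
R3 ← R3 + 24/5·R4.
Reading off the reduced rows gives m = 6, n = 2, p = -2, q = 5.

m = 6, n = 2, p = -2, q = 5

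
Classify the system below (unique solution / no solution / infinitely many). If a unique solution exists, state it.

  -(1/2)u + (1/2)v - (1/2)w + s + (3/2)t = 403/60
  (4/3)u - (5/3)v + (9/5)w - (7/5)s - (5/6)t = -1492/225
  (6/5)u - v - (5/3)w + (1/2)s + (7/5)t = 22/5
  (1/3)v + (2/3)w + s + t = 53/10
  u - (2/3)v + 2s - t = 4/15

u = 2/3, v = 3/2, w = 0, s = 9/5, t = 3

Row-reduce the augmented matrix:
R1 ← R1 / (-1/2).
R2 ← R2 − 4/3·R1.
R3 ← R3 − 6/5·R1.
R5 ← R5 − 1·R1.
R2 ← R2 / (-1/3).
R1 ← R1 + 1·R2.
R3 ← R3 − 1/5·R2.
R4 ← R4 − 1/3·R2.
R5 ← R5 − 1/3·R2.
R3 ← R3 / (-194/75).
R1 ← R1 + 2/5·R3.
R2 ← R2 + 7/5·R3.
R4 ← R4 − 17/15·R3.
R5 ← R5 + 8/15·R3.
R4 ← R4 / (4505/1164).
R1 ← R1 + 1235/194·R4.
R2 ← R2 + 2243/388·R4.
R3 ← R3 + 549/388·R4.
R5 ← R5 − 1313/291·R4.
R5 ← R5 / (-41789/9010).
R1 ← R1 + 3137/1802·R5.
R2 ← R2 + 11241/4505·R5.
R3 ← R3 + 351/9010·R5.
R4 ← R4 − 8369/4505·R5.
Reading off the reduced rows gives u = 2/3, v = 3/2, w = 0, s = 9/5, t = 3.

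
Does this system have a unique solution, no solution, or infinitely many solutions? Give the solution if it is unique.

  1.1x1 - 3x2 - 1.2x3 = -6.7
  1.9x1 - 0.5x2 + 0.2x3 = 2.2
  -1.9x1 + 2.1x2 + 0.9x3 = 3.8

x1 = 1, x2 = 1, x3 = 4

Row-reduce the augmented matrix:
R1 ← R1 / (11/10).
R2 ← R2 − 19/10·R1.
R3 ← R3 + 19/10·R1.
R2 ← R2 / (103/22).
R1 ← R1 + 30/11·R2.
R3 ← R3 + 339/110·R2.
R3 ← R3 / (333/1030).
R1 ← R1 − 24/103·R3.
R2 ← R2 − 50/103·R3.
Reading off the reduced rows gives x1 = 1, x2 = 1, x3 = 4.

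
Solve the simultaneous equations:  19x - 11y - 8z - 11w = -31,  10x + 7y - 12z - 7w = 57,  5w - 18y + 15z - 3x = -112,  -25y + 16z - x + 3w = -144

Row-reduce:
R1 ← R1 / (19).
R2 ← R2 − 10·R1.
R3 ← R3 + 3·R1.
R4 ← R4 + 1·R1.
R2 ← R2 / (243/19).
R1 ← R1 + 11/19·R2.
R3 ← R3 + 375/19·R2.
R4 ← R4 + 486/19·R2.
R3 ← R3 / (139/81).
R1 ← R1 + 188/243·R3.
R2 ← R2 + 148/243·R3.
Row 4 reduces to 0 = 1, a contradiction. The system is inconsistent.

no solution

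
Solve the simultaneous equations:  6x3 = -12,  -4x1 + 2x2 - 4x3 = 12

Row-reduce:
Swap R1 and R2.
R1 ← R1 / (-4).
R2 ← R2 / (6).
R1 ← R1 − 1·R2.
Rank is 2 with 3 unknowns, leaving x2 free.

infinitely many solutions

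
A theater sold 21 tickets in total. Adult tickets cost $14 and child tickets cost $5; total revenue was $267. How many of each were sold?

adult tickets: 18, child tickets: 3

Let a = adult tickets, c = child tickets.
  a + c = 21
  14a + 5c = 267
From equation 1: a = 21 − c.
Substitute into equation 2 and solve: c = 3.
Then a = 18.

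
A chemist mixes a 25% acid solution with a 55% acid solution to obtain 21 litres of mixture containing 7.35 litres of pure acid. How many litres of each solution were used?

litres of solution A: 14, litres of solution B: 7

Let a = litres of solution A, b = litres of solution B.
  a + b = 21
  (11/20)b + (1/4)a = 147/20
Row-reduce the augmented matrix:
R2 ← R2 − 1/4·R1.
R2 ← R2 / (3/10).
R1 ← R1 − 1·R2.
Reading off the reduced rows gives a = 14, b = 7.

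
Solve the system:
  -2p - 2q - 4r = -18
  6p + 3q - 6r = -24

infinitely many solutions

Row-reduce:
R1 ← R1 / (-2).
R2 ← R2 − 6·R1.
R2 ← R2 / (-3).
R1 ← R1 − 1·R2.
Rank is 2 with 3 unknowns, leaving r free.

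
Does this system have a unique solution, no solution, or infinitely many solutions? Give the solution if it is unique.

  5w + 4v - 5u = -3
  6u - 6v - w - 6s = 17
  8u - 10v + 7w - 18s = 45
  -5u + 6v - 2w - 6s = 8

infinitely many solutions

Row-reduce:
R1 ← R1 / (-5).
R2 ← R2 − 6·R1.
R3 ← R3 − 8·R1.
R4 ← R4 + 5·R1.
R2 ← R2 / (-6/5).
R1 ← R1 + 4/5·R2.
R3 ← R3 + 18/5·R2.
R4 ← R4 − 2·R2.
Swap R3 and R4.
R3 ← R3 / (4/3).
R1 ← R1 + 13/3·R3.
R2 ← R2 + 25/6·R3.
Rank is 3 with 4 unknowns, leaving s free.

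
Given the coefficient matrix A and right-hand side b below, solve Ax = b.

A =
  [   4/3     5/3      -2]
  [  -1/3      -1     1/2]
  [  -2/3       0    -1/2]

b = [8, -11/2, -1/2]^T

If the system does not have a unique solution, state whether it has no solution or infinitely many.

x_1 = 0, x_2 = 6, x_3 = 1

Row-reduce the augmented matrix:
R1 ← R1 / (4/3).
R2 ← R2 + 1/3·R1.
R3 ← R3 + 2/3·R1.
R2 ← R2 / (-7/12).
R1 ← R1 − 5/4·R2.
R3 ← R3 − 5/6·R2.
R3 ← R3 / (-3/2).
R1 ← R1 + 3/2·R3.
Reading off the reduced rows gives x_1 = 0, x_2 = 6, x_3 = 1.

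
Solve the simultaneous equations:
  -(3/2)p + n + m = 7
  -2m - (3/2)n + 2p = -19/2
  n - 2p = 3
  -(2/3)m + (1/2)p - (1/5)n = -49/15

Row-reduce:
R2 ← R2 + 2·R1.
R4 ← R4 + 2/3·R1.
R2 ← R2 / (1/2).
R1 ← R1 − 1·R2.
R3 ← R3 − 1·R2.
R4 ← R4 − 7/15·R2.
Swap R3 and R4.
R3 ← R3 / (13/30).
R1 ← R1 − 1/2·R3.
R2 ← R2 + 2·R3.
Row 4 reduces to 0 = -6, a contradiction. The system is inconsistent.

no solution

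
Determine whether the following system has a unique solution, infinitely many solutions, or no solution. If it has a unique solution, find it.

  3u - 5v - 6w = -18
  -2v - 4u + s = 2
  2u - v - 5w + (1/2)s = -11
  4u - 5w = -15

no solution

Row-reduce:
R1 ← R1 / (3).
R2 ← R2 + 4·R1.
R3 ← R3 − 2·R1.
R4 ← R4 − 4·R1.
R2 ← R2 / (-26/3).
R1 ← R1 + 5/3·R2.
R3 ← R3 − 7/3·R2.
R4 ← R4 − 20/3·R2.
R3 ← R3 / (-41/13).
R1 ← R1 + 6/13·R3.
R2 ← R2 − 12/13·R3.
R4 ← R4 + 41/13·R3.
Row 4 reduces to 0 = -3, a contradiction. The system is inconsistent.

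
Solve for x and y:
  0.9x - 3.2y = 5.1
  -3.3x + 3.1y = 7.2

x = -5, y = -3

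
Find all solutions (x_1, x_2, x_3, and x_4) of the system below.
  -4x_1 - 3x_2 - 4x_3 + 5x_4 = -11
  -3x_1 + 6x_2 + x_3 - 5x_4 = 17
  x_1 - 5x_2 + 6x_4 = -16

infinitely many solutions

Row-reduce:
R1 ← R1 / (-4).
R2 ← R2 + 3·R1.
R3 ← R3 − 1·R1.
R2 ← R2 / (33/4).
R1 ← R1 − 3/4·R2.
R3 ← R3 + 23/4·R2.
R3 ← R3 / (59/33).
R1 ← R1 − 7/11·R3.
R2 ← R2 − 16/33·R3.
Rank is 3 with 4 unknowns, leaving x_4 free.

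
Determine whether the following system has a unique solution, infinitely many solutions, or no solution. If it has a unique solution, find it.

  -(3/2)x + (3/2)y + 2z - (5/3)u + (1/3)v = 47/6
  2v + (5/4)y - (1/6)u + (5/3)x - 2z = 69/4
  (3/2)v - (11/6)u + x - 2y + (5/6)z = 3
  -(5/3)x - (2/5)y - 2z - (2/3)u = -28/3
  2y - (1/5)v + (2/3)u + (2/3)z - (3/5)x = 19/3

x = 4, y = 5, z = 1, u = -2, v = 3

Row-reduce the augmented matrix:
R1 ← R1 / (-3/2).
R2 ← R2 − 5/3·R1.
R3 ← R3 − 1·R1.
R4 ← R4 + 5/3·R1.
R5 ← R5 + 3/5·R1.
R2 ← R2 / (35/12).
R1 ← R1 + 1·R2.
R3 ← R3 + 1·R2.
R4 ← R4 + 31/15·R2.
R5 ← R5 − 7/5·R2.
R3 ← R3 / (157/70).
R1 ← R1 + 44/35·R3.
R2 ← R2 − 8/105·R3.
R4 ← R4 + 2134/525·R3.
R5 ← R5 + 6/25·R3.
R4 ← R4 / (-28976/4239).
R1 ← R1 + 2288/1413·R4.
R2 ← R2 + 2410/4239·R4.
R3 ← R3 + 2291/1413·R4.
R5 ← R5 − 13516/7065·R4.
R5 ← R5 / (12287/27165).
R1 ← R1 − 1110/1811·R5.
R2 ← R2 − 1280/5433·R5.
R3 ← R3 + 489/1811·R5.
R4 ← R4 + 1564/1811·R5.
Reading off the reduced rows gives x = 4, y = 5, z = 1, u = -2, v = 3.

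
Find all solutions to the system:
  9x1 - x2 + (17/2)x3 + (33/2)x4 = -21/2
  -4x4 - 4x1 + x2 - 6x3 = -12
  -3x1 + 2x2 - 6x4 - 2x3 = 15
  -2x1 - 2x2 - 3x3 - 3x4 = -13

infinitely many solutions

Row-reduce:
R1 ← R1 / (9).
R2 ← R2 + 4·R1.
R3 ← R3 + 3·R1.
R4 ← R4 + 2·R1.
R2 ← R2 / (5/9).
R1 ← R1 + 1/9·R2.
R3 ← R3 − 5/3·R2.
R4 ← R4 + 20/9·R2.
R3 ← R3 / (15/2).
R1 ← R1 − 1/2·R3.
R2 ← R2 + 4·R3.
R4 ← R4 + 10·R3.
Rank is 3 with 4 unknowns, leaving x4 free.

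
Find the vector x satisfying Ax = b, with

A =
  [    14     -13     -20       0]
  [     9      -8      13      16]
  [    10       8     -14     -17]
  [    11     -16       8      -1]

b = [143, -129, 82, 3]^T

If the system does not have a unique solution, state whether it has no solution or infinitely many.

x_1 = -3, x_2 = -5, x_3 = -6, x_4 = -4

Row-reduce the augmented matrix:
R1 ← R1 / (14).
R2 ← R2 − 9·R1.
R3 ← R3 − 10·R1.
R4 ← R4 − 11·R1.
R2 ← R2 / (5/14).
R1 ← R1 + 13/14·R2.
R3 ← R3 − 121/7·R2.
R4 ← R4 + 81/14·R2.
R3 ← R3 / (-6256/5).
R1 ← R1 − 329/5·R3.
R2 ← R2 − 362/5·R3.
R4 ← R4 − 2213/5·R3.
R4 ← R4 / (-136069/6256).
R1 ← R1 + 121/6256·R4.
R2 ← R2 + 3109/3128·R4.
R3 ← R3 − 3957/6256·R4.
Reading off the reduced rows gives x_1 = -3, x_2 = -5, x_3 = -6, x_4 = -4.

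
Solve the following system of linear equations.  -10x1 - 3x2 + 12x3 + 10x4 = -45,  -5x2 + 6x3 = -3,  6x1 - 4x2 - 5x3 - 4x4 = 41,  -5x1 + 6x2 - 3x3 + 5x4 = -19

no solution

Row-reduce:
R1 ← R1 / (-10).
R3 ← R3 − 6·R1.
R4 ← R4 + 5·R1.
R2 ← R2 / (-5).
R1 ← R1 − 3/10·R2.
R3 ← R3 + 29/5·R2.
R4 ← R4 − 15/2·R2.
R3 ← R3 / (-119/25).
R1 ← R1 + 21/25·R3.
R2 ← R2 + 6/5·R3.
Row 4 reduces to 0 = -1, a contradiction. The system is inconsistent.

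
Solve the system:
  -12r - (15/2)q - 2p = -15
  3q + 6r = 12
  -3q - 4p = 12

no solution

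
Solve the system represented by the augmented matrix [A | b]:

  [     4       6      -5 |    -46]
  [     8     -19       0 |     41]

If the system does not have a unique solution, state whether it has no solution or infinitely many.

Row-reduce:
R1 ← R1 / (4).
R2 ← R2 − 8·R1.
R2 ← R2 / (-31).
R1 ← R1 − 3/2·R2.
Rank is 2 with 3 unknowns, leaving x_3 free.

infinitely many solutions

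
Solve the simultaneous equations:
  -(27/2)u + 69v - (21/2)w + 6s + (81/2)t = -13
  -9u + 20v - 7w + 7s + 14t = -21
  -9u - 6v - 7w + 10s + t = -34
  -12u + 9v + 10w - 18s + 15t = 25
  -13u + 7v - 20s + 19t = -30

Row-reduce:
R1 ← R1 / (-27/2).
R2 ← R2 + 9·R1.
R3 ← R3 + 9·R1.
R4 ← R4 + 12·R1.
R5 ← R5 + 13·R1.
R2 ← R2 / (-26).
R1 ← R1 + 46/9·R2.
R3 ← R3 + 52·R2.
R4 ← R4 + 157/3·R2.
R5 ← R5 + 535/9·R2.
Swap R3 and R4.
R3 ← R3 / (58/3).
R1 ← R1 − 7/9·R3.
R5 ← R5 − 91/9·R3.
Swap R4 and R5.
R4 ← R4 / (-2695/156).
R1 ← R1 − 23/156·R4.
R2 ← R2 + 3/26·R4.
R3 ← R3 + 79/52·R4.
Row 5 reduces to 0 = -2/3, a contradiction. The system is inconsistent.

no solution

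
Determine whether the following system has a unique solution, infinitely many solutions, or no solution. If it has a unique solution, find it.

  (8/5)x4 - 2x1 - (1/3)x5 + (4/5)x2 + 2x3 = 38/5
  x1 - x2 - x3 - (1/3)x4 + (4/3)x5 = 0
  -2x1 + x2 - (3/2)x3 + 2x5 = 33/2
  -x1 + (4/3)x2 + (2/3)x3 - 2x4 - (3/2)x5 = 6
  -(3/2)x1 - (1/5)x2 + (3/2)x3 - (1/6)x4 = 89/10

Row-reduce the augmented matrix:
R1 ← R1 / (-2).
R2 ← R2 − 1·R1.
R3 ← R3 + 2·R1.
R4 ← R4 + 1·R1.
R5 ← R5 + 3/2·R1.
R2 ← R2 / (-3/5).
R1 ← R1 + 2/5·R2.
R3 ← R3 − 1/5·R2.
R4 ← R4 − 14/15·R2.
R5 ← R5 + 4/5·R2.
R3 ← R3 / (-7/2).
R1 ← R1 + 1·R3.
R4 ← R4 + 1/3·R3.
R4 ← R4 / (-122/63).
R1 ← R1 + 44/63·R4.
R2 ← R2 + 7/9·R4.
R3 ← R3 − 26/63·R4.
R5 ← R5 + 179/90·R4.
R5 ← R5 / (-16841/10980).
R1 ← R1 + 1613/1098·R5.
R2 ← R2 + 2233/1098·R5.
R3 ← R3 + 401/549·R5.
R4 ← R4 + 7/61·R5.
Reading off the reduced rows gives x1 = -3, x2 = 3, x3 = 3, x4 = -3, x5 = 6.

x1 = -3, x2 = 3, x3 = 3, x4 = -3, x5 = 6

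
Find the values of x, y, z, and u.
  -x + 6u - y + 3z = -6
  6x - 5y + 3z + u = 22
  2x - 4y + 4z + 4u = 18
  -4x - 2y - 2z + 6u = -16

x = -3, y = -6, z = 5, u = -5

Row-reduce the augmented matrix:
R1 ← R1 / (-1).
R2 ← R2 − 6·R1.
R3 ← R3 − 2·R1.
R4 ← R4 + 4·R1.
R2 ← R2 / (-11).
R1 ← R1 − 1·R2.
R3 ← R3 + 6·R2.
R4 ← R4 − 2·R2.
R3 ← R3 / (-16/11).
R1 ← R1 + 12/11·R3.
R2 ← R2 + 21/11·R3.
R4 ← R4 + 112/11·R3.
R4 ← R4 / (18).
R1 ← R1 − 1/2·R4.
R2 ← R2 − 17/8·R4.
R3 ← R3 − 23/8·R4.
Reading off the reduced rows gives x = -3, y = -6, z = 5, u = -5.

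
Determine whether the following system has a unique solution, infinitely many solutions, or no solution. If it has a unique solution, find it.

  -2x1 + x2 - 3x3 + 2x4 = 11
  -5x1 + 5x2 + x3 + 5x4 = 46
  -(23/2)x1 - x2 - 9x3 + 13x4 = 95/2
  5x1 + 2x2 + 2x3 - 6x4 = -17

infinitely many solutions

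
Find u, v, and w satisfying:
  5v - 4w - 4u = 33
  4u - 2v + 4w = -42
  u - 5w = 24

u = -6, v = -3, w = -6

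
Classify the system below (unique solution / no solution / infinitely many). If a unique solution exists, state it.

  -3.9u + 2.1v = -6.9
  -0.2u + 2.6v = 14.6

Row-reduce the augmented matrix:
R1 ← R1 / (-39/10).
R2 ← R2 + 1/5·R1.
R2 ← R2 / (162/65).
R1 ← R1 + 7/13·R2.
Reading off the reduced rows gives u = 5, v = 6.

u = 5, v = 6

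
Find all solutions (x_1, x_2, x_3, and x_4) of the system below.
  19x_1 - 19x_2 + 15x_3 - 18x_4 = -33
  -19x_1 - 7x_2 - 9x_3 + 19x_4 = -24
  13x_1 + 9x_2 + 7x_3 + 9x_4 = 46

infinitely many solutions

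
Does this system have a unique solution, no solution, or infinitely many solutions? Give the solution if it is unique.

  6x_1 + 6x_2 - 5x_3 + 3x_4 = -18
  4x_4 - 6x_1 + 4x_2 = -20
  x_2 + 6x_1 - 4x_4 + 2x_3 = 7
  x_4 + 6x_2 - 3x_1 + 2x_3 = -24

x_1 = 4, x_2 = -5, x_3 = 6, x_4 = 6

Row-reduce the augmented matrix:
R1 ← R1 / (6).
R2 ← R2 + 6·R1.
R3 ← R3 − 6·R1.
R4 ← R4 + 3·R1.
R2 ← R2 / (10).
R1 ← R1 − 1·R2.
R3 ← R3 + 5·R2.
R4 ← R4 − 9·R2.
R3 ← R3 / (9/2).
R1 ← R1 + 1/3·R3.
R2 ← R2 + 1/2·R3.
R4 ← R4 − 4·R3.
R4 ← R4 / (-31/45).
R1 ← R1 + 62/135·R4.
R2 ← R2 − 14/45·R4.
R3 ← R3 + 7/9·R4.
Reading off the reduced rows gives x_1 = 4, x_2 = -5, x_3 = 6, x_4 = 6.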